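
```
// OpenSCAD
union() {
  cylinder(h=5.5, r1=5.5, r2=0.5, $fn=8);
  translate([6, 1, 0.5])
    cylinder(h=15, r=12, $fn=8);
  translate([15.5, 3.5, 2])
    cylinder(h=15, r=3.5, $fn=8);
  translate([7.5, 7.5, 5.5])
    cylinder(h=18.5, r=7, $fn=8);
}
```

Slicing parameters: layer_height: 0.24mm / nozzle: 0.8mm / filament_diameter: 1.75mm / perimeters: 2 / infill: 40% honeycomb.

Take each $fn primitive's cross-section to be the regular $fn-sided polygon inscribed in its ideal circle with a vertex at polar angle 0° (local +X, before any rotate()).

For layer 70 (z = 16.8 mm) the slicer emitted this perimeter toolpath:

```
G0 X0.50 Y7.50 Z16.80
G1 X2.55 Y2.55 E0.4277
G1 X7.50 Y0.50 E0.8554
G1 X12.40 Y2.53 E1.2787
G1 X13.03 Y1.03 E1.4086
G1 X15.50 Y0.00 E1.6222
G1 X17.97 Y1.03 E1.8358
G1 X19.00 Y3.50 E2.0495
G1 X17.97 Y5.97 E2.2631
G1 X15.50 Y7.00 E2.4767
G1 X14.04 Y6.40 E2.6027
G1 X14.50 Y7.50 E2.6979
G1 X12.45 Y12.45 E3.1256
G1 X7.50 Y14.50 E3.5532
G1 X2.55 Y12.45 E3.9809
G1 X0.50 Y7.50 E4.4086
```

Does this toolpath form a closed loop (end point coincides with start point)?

Start point (G0): (0.50, 7.50). End point (last G1): the path returns to the start — closed.

yes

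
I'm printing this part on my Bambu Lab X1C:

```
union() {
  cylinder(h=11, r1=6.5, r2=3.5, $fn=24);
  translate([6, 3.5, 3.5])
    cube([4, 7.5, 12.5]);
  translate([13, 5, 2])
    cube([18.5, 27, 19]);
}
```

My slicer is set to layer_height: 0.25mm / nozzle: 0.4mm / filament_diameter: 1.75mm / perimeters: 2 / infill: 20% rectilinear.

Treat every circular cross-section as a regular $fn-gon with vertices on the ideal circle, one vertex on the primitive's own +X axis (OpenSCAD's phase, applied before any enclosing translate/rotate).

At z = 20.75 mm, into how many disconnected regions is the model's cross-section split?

1

At z = 20.75 mm: the cone is not intersected at this z (z outside [0, 11]); the cube at (6, 3.5) is not intersected at this z (z outside [3.5, 16]); the 18.5×27 cube at (13, 5) contributes its full rectangle; Taking the union: only the 18.5×27 cube at (13, 5) is present, so the union is just that shape — 1 connected region. The result has 1 disconnected region.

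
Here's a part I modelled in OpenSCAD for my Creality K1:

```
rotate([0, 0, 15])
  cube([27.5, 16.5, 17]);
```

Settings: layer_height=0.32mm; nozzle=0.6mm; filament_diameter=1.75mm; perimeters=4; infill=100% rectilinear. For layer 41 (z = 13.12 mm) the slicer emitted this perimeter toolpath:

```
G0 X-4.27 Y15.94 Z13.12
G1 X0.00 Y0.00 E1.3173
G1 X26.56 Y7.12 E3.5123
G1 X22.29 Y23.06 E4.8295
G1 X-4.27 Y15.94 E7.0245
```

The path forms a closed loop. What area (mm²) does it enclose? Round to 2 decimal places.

453.77 mm²

Apply the shoelace formula to the sequence of (X, Y) vertices; enclosed area = 453.77 mm².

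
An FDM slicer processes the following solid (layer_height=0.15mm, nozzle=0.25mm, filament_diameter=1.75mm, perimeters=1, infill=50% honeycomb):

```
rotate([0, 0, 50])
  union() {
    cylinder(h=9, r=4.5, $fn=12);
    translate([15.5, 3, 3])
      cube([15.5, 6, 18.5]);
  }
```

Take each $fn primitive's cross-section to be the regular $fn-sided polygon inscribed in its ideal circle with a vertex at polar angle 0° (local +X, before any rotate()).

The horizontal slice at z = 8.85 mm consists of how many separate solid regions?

At z = 8.85 mm: the r=4.5 cylinder contributes a regular 12-gon of circumradius 4.5; the cube at (15.5, 3) is present — its section is the full 15.5×6 rectangle; Combining (union): the 2 present regions are separate (no shared area or edge), so areas and boundary lengths simply add and each stays a separate island — 2 connected regions; (rotated 50° about Z; rotation is an isometry so areas/perimeters/island counts are preserved). The result has 2 disconnected regions.

2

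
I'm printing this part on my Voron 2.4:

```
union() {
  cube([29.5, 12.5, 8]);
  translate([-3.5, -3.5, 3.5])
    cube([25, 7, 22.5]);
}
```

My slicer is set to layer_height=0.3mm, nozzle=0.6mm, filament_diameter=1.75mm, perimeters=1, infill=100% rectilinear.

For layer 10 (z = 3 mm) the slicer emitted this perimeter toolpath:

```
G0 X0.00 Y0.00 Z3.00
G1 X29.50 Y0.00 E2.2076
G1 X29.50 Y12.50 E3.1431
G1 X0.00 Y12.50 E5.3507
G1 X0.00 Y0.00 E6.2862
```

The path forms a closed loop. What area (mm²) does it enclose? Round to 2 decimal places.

Apply the shoelace formula to the sequence of (X, Y) vertices; enclosed area = 368.75 mm².

368.75 mm²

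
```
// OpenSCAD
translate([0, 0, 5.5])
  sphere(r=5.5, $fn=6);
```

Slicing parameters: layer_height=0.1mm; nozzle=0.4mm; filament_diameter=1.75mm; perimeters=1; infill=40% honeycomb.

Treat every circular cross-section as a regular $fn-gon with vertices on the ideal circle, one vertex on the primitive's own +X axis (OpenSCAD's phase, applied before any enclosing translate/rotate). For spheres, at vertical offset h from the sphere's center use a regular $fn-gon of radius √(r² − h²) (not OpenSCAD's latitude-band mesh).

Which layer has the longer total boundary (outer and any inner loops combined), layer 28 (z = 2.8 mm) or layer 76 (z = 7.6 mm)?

Layer 28 (z = 2.8): the r=5.5 sphere contributes a regular 6-gon of circumradius √(5.5²−2.7²) = 4.792 (perimeter = 2·6·4.792·sin(180°/6) = 28.75 mm). So its perimeter = 28.75 mm. Layer 76 (z = 7.6): the r=5.5 sphere slices to a regular 6-gon of circumradius 5.083 (√(r²−h²) with h=2.1 from center) (perimeter = 2·6·5.083·sin(180°/6) = 30.50 mm). So its perimeter = 30.50 mm. Layer 76 is larger (30.50 vs 28.75 mm).

layer 76 (z = 7.6 mm)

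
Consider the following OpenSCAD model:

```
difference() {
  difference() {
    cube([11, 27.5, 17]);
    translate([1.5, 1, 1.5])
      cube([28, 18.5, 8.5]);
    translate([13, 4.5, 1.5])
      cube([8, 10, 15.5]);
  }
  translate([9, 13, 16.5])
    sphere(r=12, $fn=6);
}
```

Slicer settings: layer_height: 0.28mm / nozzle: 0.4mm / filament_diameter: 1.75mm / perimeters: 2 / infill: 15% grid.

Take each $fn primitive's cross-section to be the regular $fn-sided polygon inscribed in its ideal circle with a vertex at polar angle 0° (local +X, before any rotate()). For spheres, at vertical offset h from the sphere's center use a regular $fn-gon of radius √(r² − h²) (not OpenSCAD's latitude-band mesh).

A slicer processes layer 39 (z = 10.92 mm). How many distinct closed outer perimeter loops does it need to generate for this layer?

At z = 10.92 mm: the 11×27.5 cube contributes its full rectangle; the cube at (1.5, 1) is not intersected at this z (z outside [1.5, 10]); the 8×10 cube at (13, 4.5) contributes its full rectangle; After the difference (first − rest): starting from the 11×27.5 cube, the 8×10 cube at (13, 4.5) misses the remaining region (no effect) — 1 connected region; the r=12 sphere at (9, 13) slices to a regular 6-gon of circumradius 10.624 (√(r²−h²) with h=5.58 from center); After the difference (first − rest): starting from that combined region, the r=12 sphere at (9, 13) partially overlaps it — only the 178.85 mm² overlap (of its 293.23 mm²) is removed, clipping the outline — 2 connected regions. The result has 2 disconnected regions.

2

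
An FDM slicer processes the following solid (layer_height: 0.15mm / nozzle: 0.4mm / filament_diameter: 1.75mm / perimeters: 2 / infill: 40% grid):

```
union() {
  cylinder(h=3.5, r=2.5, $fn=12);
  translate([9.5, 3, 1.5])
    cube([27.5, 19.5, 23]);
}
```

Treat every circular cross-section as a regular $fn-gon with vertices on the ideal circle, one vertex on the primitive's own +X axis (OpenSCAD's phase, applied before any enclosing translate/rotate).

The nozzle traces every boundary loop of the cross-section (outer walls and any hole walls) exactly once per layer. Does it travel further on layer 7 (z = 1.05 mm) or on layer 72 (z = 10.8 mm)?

layer 72 (z = 10.8 mm)

Layer 7 (z = 1.05): the r=2.5 cylinder gives a regular 12-gon of circumradius 2.5 (constant along its height) (perimeter = 2·12·2.500·sin(180°/12) = 15.53 mm); the cube at (9.5, 3) does not reach this height (z outside [1.5, 24.5]); Taking the union: only the r=2.5 cylinder is present, so the union is just that shape — boundary = 15.53 mm. So its perimeter = 15.53 mm. Layer 72 (z = 10.8): the cylinder is absent (z outside [0, 3.5]); the cube at (9.5, 3) is present — its section is the full 27.5×19.5 rectangle (perimeter 94.00 mm); Taking the union: only the 27.5×19.5 cube at (9.5, 3) is present, so the union is just that shape — boundary = 94.00 mm. So its perimeter = 94.00 mm. Layer 72 is larger (94.00 vs 15.53 mm).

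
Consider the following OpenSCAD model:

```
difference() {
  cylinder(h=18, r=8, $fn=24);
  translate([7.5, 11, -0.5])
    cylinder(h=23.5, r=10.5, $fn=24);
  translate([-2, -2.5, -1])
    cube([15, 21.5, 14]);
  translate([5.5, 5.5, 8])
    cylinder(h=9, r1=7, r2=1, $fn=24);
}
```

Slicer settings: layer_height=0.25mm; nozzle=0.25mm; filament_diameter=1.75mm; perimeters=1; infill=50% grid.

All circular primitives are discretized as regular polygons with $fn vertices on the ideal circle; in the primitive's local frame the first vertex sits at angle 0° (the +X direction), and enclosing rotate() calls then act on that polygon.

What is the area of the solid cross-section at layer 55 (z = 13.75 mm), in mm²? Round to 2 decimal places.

155.03 mm²

At z = 13.75 mm: the r=8 cylinder contributes a regular 24-gon of circumradius 8 (area = (24/2)·8.000²·sin(360°/24) = 198.77 mm²); the r=10.5 cylinder at (7.5, 11) gives a regular 24-gon of circumradius 10.5 (constant along its height) (area = (24/2)·10.500²·sin(360°/24) = 342.42 mm²); the cube at (-2, -2.5) is not intersected at this z (z outside [-1, 13]); the cone at (5.5, 5.5) contributes a regular 24-gon of circumradius 3.167 (interpolated between r1=7 and r2=1 at t=0.639) (area = (24/2)·3.167²·sin(360°/24) = 31.14 mm²); Subtracting the remaining from the first: starting from the r=8 cylinder (198.77 mm²), the r=10.5 cylinder at (7.5, 11) partially overlaps it — only the 43.74 mm² overlap (of its 342.42 mm²) is removed, clipping the outline; the cone at (5.5, 5.5) misses the remaining region (no effect) — area = 155.03 mm². Overall, the cross-section is a single solid region. Net area = 155.03 mm².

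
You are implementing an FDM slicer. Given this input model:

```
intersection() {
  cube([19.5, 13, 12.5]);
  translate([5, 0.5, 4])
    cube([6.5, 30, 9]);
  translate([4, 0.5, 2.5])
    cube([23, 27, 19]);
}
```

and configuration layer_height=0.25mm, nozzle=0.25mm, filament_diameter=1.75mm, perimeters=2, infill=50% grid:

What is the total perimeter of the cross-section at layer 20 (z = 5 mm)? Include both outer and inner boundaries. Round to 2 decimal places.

38.00 mm

At z = 5 mm: the cube is present — its section is the full 19.5×13 rectangle (perimeter 65.00 mm); the 6.5×30 cube at (5, 0.5) contributes its full rectangle (perimeter 73.00 mm); the cube at (4, 0.5) (footprint 23×27) is included at this height (perimeter 100.00 mm); Taking the intersection: the 6.5×30 cube at (5, 0.5) partially overlaps the 19.5×13 cube; clipping to the common part keeps 81.25 mm²; the running intersection lies inside the 23×27 cube at (4, 0.5), so it is kept whole — boundary = 38.00 mm. Overall, the cross-section is a single solid region. Total boundary length (outer) = 38.00 mm.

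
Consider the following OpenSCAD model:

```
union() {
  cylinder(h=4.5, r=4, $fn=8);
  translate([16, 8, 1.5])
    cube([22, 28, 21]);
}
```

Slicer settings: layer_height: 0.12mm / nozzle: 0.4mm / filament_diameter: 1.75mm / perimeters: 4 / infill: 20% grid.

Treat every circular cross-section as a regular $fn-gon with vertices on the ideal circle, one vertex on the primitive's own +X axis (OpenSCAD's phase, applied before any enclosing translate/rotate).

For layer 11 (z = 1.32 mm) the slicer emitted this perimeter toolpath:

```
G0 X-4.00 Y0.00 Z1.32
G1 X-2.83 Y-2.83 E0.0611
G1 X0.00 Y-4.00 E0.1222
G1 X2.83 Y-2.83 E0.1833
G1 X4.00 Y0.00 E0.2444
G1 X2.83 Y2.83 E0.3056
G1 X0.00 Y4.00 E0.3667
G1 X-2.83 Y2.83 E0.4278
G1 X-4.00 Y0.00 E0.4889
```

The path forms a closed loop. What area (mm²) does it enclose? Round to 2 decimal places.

Apply the shoelace formula to the sequence of (X, Y) vertices; enclosed area = 45.28 mm².

45.28 mm²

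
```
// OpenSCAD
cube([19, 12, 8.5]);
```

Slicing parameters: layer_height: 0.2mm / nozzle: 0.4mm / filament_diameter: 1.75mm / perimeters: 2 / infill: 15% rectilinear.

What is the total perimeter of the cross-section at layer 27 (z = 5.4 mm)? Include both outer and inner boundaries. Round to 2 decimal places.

62.00 mm

At z = 5.4 mm: the 19×12 cube contributes its full rectangle (perimeter 62.00 mm). Overall, the cross-section is a single solid region. Total boundary length (outer) = 62.00 mm.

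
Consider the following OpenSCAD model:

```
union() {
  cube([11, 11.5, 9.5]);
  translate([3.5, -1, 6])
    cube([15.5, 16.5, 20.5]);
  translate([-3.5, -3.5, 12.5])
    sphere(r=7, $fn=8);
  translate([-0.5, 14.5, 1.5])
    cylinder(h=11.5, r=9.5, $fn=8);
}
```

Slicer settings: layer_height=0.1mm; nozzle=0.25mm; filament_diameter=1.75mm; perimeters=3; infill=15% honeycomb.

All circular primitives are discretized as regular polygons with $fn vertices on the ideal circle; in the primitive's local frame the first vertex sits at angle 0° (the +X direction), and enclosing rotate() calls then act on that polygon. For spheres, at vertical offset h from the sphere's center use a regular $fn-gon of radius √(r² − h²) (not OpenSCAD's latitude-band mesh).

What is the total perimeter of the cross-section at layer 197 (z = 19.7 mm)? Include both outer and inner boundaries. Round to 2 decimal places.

At z = 19.7 mm: the cube does not reach this height (z outside [0, 9.5]); the cube at (3.5, -1) (footprint 15.5×16.5) is included at this height (perimeter 64.00 mm); the sphere at (-3.5, -3.5) does not reach this height (|z−center|=7.200 > r=7); the cylinder at (-0.5, 14.5) is not intersected at this z (z outside [1.5, 13]); Taking the union: only the 15.5×16.5 cube at (3.5, -1) is present, so the union is just that shape — boundary = 64.00 mm. Overall, the cross-section is a single solid region. Total boundary length (outer) = 64.00 mm.

64.00 mm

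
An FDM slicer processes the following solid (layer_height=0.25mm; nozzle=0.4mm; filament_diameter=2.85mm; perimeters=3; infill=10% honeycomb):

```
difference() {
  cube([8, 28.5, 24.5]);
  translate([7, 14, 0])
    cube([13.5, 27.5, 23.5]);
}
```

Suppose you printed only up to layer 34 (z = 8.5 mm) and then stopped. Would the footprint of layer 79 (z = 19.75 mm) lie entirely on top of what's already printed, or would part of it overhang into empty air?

Compare the two slices. At z = 8.5: the 8×28.5 cube contributes its full rectangle (area 228.00 mm²); the cube at (7, 14) (footprint 13.5×27.5) is included at this height (area 371.25 mm²); Taking the first minus the rest: starting from the 8×28.5 cube (228.00 mm²), the 13.5×27.5 cube at (7, 14) partially overlaps it — only the 14.50 mm² overlap (of its 371.25 mm²) is removed, clipping the outline — area = 213.50 mm². At z = 19.75: the cube (footprint 8×28.5) is included at this height (area 228.00 mm²); the 13.5×27.5 cube at (7, 14) contributes its full rectangle (area 371.25 mm²); Taking the first minus the rest: starting from the 8×28.5 cube (228.00 mm²), the 13.5×27.5 cube at (7, 14) partially overlaps it — only the 14.50 mm² overlap (of its 371.25 mm²) is removed, clipping the outline — area = 213.50 mm². Checking containment: the cross-section at z = 19.75 is a subset of the cross-section at z = 8.5.

entirely on top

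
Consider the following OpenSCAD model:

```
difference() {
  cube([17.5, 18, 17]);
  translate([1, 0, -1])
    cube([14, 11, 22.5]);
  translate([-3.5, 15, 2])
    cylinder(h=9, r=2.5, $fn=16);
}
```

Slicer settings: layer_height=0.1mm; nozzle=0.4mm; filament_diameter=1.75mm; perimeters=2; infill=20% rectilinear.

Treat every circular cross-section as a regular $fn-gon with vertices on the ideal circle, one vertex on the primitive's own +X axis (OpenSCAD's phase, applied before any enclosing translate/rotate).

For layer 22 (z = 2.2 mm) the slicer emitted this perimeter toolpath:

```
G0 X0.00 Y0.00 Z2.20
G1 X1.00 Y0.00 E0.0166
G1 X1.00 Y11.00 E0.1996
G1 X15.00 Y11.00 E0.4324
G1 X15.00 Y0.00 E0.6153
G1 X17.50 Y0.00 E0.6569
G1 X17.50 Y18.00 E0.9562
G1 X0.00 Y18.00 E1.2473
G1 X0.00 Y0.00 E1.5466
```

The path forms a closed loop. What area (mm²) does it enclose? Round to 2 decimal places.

161.00 mm²

Apply the shoelace formula to the sequence of (X, Y) vertices; enclosed area = 161.00 mm².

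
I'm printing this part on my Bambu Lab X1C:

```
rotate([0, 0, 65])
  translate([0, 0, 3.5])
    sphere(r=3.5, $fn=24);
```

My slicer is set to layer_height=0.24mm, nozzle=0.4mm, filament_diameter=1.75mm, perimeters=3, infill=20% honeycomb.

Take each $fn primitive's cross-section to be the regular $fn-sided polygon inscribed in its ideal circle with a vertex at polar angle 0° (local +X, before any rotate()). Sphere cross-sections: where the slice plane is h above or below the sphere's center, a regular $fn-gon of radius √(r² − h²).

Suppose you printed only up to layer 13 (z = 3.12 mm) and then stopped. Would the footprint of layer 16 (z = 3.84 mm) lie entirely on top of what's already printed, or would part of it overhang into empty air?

Compare the two slices. At z = 3.12: the sphere: section is a regular 24-gon, circumradius = √(r²−h²) = √(3.5²−0.38²) = 3.479 (area = (24/2)·3.479²·sin(360°/24) = 37.60 mm²); (rotated 65° about Z; rotation is an isometry so areas/perimeters/island counts are preserved). At z = 3.84: the r=3.5 sphere slices to a regular 24-gon of circumradius 3.483 (√(r²−h²) with h=0.34 from center) (area = (24/2)·3.483²·sin(360°/24) = 37.69 mm²); (whole slice rotated 65° about Z — lengths, areas and connectivity unchanged). Checking containment: the cross-section at z = 3.84 is a subset of the cross-section at z = 3.12.

entirely on top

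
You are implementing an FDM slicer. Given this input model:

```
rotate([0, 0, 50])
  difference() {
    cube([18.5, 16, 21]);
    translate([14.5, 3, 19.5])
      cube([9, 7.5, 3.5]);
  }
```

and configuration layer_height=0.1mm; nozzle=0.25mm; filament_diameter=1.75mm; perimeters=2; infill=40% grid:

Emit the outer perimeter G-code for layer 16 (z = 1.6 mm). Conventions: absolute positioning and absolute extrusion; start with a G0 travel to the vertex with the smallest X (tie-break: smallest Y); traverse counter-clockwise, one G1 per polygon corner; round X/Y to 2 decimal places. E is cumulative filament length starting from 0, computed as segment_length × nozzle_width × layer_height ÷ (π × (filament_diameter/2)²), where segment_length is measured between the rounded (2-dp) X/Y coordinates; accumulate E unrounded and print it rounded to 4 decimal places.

At z = 1.6 mm: the cube is present — its section is the full 18.5×16 rectangle; the cube at (14.5, 3) does not reach this height (z outside [19.5, 23]); Taking the first minus the rest: none of the subtracted shapes is present at this height, so the 18.5×16 cube is unchanged — 1 connected region; (rotated 50° about Z; rotation is an isometry so areas/perimeters/island counts are preserved). The outline is a single polygon with 4 vertices. Extrusion per mm of travel: 0.25 × 0.1 / (π × 0.875²) = 0.010394. Accumulating E over each segment gives final E = 0.7173.

G0 X-12.26 Y10.28 Z1.60
G1 X0.00 Y0.00 E0.1663
G1 X11.89 Y14.17 E0.3586
G1 X-0.37 Y24.46 E0.5249
G1 X-12.26 Y10.28 E0.7173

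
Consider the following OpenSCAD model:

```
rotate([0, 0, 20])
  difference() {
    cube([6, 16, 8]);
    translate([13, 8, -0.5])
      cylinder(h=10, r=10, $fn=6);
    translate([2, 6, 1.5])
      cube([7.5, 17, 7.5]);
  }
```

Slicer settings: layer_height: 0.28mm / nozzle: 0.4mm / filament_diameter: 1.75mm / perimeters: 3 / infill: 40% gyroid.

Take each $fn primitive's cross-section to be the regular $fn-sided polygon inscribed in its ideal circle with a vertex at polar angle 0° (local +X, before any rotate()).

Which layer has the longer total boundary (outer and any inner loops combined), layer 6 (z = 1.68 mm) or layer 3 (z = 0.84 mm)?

Layer 6 (z = 1.68): the 6×16 cube contributes its full rectangle (perimeter 44.00 mm); the cylinder at (13, 8): section is a regular 6-gon, circumradius r=10 (perimeter = 2·6·10.000·sin(180°/6) = 60.00 mm); the 7.5×17 cube at (2, 6) contributes its full rectangle (perimeter 49.00 mm); After the difference (first − rest): starting from the 6×16 cube, the r=10 cylinder at (13, 8) partially overlaps it — only the 15.59 mm² overlap (of its 259.81 mm²) is removed, clipping the outline; the 7.5×17 cube at (2, 6) partially overlaps it — only the 27.36 mm² overlap (of its 127.50 mm²) is removed, clipping the outline — boundary = 42.65 mm; (whole slice rotated 20° about Z — lengths, areas and connectivity unchanged). So its perimeter = 42.65 mm. Layer 3 (z = 0.84): the 6×16 cube contributes its full rectangle (perimeter 44.00 mm); the cylinder at (13, 8): section is a regular 6-gon, circumradius r=10 (perimeter = 2·6·10.000·sin(180°/6) = 60.00 mm); the cube at (2, 6) does not reach this height (z outside [1.5, 9]); Taking the first minus the rest: starting from the 6×16 cube, the r=10 cylinder at (13, 8) partially overlaps it — only the 15.59 mm² overlap (of its 259.81 mm²) is removed, clipping the outline — boundary = 45.61 mm; (whole slice rotated 20° about Z — lengths, areas and connectivity unchanged). So its perimeter = 45.61 mm. Layer 3 is larger (45.61 vs 42.65 mm).

layer 3 (z = 0.84 mm)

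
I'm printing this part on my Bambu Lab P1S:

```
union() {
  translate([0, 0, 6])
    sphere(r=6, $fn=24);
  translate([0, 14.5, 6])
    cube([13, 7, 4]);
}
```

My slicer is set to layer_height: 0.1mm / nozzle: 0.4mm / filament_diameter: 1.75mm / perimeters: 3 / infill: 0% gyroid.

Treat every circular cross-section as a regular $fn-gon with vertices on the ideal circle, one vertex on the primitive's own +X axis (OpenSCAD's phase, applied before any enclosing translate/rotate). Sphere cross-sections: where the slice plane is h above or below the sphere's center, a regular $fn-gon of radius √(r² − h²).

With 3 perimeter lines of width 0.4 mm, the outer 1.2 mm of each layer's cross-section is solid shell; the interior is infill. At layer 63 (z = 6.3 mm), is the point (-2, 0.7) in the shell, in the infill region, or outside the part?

infill

At z = 6.3 mm: the r=6 sphere contributes a regular 24-gon of circumradius √(6²−0.3²) = 5.992; the cube at (0, 14.5) (footprint 13×7) is included at this height; Combining (union): the 2 present regions are separate (no shared area or edge), so areas and boundary lengths simply add and each stays a separate island — 2 connected regions. Overall, the cross-section has 2 separate islands. The nearest boundary edge runs (-5.79, 1.55)→(-5.19, 3.00); distance from the point to it = 3.83 mm. (Shell/infill is judged within the island containing the point — the largest one.) The point is inside the cross-section and 3.83 mm from the nearest boundary — more than the 1.2 mm shell width (3 × 0.4), so it's in the infill interior.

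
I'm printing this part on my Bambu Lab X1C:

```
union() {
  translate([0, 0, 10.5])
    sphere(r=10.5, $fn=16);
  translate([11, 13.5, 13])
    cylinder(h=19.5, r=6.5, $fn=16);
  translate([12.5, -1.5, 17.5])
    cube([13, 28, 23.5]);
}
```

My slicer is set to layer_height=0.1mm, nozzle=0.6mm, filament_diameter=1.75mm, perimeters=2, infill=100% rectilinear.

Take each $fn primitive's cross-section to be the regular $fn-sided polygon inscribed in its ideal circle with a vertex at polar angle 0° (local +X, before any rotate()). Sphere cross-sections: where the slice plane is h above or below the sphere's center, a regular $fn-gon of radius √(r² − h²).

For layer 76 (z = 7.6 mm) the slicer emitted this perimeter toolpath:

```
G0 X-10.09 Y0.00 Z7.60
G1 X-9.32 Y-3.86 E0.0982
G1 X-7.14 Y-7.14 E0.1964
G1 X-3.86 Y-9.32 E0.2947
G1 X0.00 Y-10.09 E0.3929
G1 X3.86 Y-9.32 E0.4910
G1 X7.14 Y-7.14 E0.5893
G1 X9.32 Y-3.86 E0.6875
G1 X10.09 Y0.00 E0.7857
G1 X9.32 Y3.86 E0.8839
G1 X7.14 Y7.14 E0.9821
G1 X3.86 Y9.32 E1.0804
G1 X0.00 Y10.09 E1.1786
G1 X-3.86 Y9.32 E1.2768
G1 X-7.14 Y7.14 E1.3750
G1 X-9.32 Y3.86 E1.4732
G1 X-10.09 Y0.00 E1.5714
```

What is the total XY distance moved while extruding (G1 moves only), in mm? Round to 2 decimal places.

63.00 mm

Sum the Euclidean lengths of each G1 segment: total = 63.00 mm.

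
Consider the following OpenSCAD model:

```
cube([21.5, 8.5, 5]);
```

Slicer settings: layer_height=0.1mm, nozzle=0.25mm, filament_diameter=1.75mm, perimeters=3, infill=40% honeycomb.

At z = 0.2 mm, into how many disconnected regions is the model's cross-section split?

1

At z = 0.2 mm: the 21.5×8.5 cube contributes its full rectangle. The result has 1 disconnected region.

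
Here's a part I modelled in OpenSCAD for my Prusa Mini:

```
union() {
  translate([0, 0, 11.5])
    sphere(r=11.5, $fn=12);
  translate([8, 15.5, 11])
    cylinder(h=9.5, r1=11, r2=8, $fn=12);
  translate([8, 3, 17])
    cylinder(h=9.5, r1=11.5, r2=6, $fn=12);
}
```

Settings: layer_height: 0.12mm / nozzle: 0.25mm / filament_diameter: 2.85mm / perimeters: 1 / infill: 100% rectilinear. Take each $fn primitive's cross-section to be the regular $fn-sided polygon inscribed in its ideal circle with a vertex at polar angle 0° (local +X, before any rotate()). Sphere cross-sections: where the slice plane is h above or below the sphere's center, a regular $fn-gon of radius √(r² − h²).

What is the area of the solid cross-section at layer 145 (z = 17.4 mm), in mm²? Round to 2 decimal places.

675.32 mm²

At z = 17.4 mm: the sphere: section is a regular 12-gon, circumradius = √(r²−h²) = √(11.5²−5.9²) = 9.871 (area = (12/2)·9.871²·sin(360°/12) = 292.32 mm²); the cone at (8, 15.5) (r1=11→r2=8) has section circumradius 8.979 here — a regular 12-gon (area = (12/2)·8.979²·sin(360°/12) = 241.86 mm²); the cone at (8, 3): at t=0.042 of its height the radius interpolates to r₁+(r₂−r₁)t = 11.268, giving a regular 12-gon of that circumradius (area = (12/2)·11.268²·sin(360°/12) = 380.93 mm²); Merging all regions: the regions partially overlap — summed areas 915.12 mm² minus the doubly-counted overlap 239.80 mm² gives 675.32 mm² — area = 675.32 mm². Overall, the cross-section is a single solid region. Net area = 675.32 mm².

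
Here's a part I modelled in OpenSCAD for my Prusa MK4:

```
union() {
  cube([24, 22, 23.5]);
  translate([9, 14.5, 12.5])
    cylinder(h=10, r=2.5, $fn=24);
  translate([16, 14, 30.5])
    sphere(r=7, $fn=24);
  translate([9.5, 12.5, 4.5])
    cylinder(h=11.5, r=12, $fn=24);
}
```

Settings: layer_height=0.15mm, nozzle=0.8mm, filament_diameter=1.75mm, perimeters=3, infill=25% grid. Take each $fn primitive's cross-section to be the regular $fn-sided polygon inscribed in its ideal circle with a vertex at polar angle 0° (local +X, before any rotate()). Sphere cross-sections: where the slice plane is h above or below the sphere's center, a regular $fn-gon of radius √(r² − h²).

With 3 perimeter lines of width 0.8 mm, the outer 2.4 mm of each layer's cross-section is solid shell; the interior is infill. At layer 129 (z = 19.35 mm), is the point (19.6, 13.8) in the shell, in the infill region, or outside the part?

infill

At z = 19.35 mm: the cube (footprint 24×22) is included at this height; the r=2.5 cylinder at (9, 14.5) gives a regular 24-gon of circumradius 2.5 (constant along its height); the sphere at (16, 14) does not reach this height (|z−center|=11.150 > r=7); the cylinder at (9.5, 12.5) does not reach this height (z outside [4.5, 16]); Merging all regions: the r=2.5 cylinder at (9, 14.5) lies entirely inside the 24×22 cube, so the union is just the 24×22 cube — 1 connected region. Overall, the cross-section is a single solid region. The nearest boundary edge runs (24.00, 22.00)→(24.00, 0.00); distance from the point to it = 4.40 mm. The point is inside the cross-section and 4.40 mm from the nearest boundary — more than the 2.4 mm shell width (3 × 0.8), so it's in the infill interior.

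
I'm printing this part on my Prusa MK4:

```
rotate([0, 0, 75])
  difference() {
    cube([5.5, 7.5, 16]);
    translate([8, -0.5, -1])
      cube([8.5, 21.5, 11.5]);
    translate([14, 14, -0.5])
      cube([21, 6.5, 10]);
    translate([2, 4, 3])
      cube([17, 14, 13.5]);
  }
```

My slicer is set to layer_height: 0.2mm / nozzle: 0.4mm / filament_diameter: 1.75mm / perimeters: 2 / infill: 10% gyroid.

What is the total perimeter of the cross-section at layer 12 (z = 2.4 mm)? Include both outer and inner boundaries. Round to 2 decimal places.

At z = 2.4 mm: the cube (footprint 5.5×7.5) is included at this height (perimeter 26.00 mm); the cube at (8, -0.5) (footprint 8.5×21.5) is included at this height (perimeter 60.00 mm); the cube at (14, 14) is present — its section is the full 21×6.5 rectangle (perimeter 55.00 mm); the cube at (2, 4) is absent (z outside [3, 16.5]); Subtracting the remaining from the first: starting from the 5.5×7.5 cube, the 8.5×21.5 cube at (8, -0.5) misses the remaining region (no effect); the 21×6.5 cube at (14, 14) misses the remaining region (no effect) — boundary = 26.00 mm; (whole slice rotated 75° about Z — lengths, areas and connectivity unchanged). Overall, the cross-section is a single solid region. Total boundary length (outer) = 26.00 mm.

26.00 mm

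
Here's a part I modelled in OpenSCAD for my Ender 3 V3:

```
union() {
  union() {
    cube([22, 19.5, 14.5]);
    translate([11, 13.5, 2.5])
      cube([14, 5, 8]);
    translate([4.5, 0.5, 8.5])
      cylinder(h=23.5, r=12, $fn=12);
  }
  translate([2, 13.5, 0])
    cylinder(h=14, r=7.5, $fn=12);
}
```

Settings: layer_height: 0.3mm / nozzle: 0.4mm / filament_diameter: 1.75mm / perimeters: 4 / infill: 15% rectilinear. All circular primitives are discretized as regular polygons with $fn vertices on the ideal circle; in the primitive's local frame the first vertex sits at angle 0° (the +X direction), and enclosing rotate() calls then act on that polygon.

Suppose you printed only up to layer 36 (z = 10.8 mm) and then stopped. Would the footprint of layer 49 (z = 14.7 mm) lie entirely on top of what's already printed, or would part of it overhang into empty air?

Compare the two slices. At z = 10.8: the cube (footprint 22×19.5) is included at this height (area 429.00 mm²); the cube at (11, 13.5) is not intersected at this z (z outside [2.5, 10.5]); the r=12 cylinder at (4.5, 0.5) contributes a regular 12-gon of circumradius 12 (area = (12/2)·12.000²·sin(360°/12) = 432.00 mm²); Taking the union: the regions partially overlap — summed areas 861.00 mm² minus the doubly-counted overlap 167.50 mm² gives 693.50 mm² — area = 693.50 mm²; the cylinder at (2, 13.5): section is a regular 12-gon, circumradius r=7.5 (area = (12/2)·7.500²·sin(360°/12) = 168.75 mm²); Combining (union): the regions partially overlap — summed areas 862.25 mm² minus the doubly-counted overlap 117.77 mm² gives 744.48 mm² — area = 744.48 mm². At z = 14.7: the cube does not reach this height (z outside [0, 14.5]); the cube at (11, 13.5) is not intersected at this z (z outside [2.5, 10.5]); the cylinder at (4.5, 0.5): section is a regular 12-gon, circumradius r=12 (area = (12/2)·12.000²·sin(360°/12) = 432.00 mm²); Combining (union): only the r=12 cylinder at (4.5, 0.5) is present, so the union is just that shape — area = 432.00 mm²; the cylinder at (2, 13.5) does not reach this height (z outside [0, 14]); Taking the union: only the result so far is present, so the union is just that shape — area = 432.00 mm². Checking containment: the cross-section at z = 14.7 is a subset of the cross-section at z = 10.8.

entirely on top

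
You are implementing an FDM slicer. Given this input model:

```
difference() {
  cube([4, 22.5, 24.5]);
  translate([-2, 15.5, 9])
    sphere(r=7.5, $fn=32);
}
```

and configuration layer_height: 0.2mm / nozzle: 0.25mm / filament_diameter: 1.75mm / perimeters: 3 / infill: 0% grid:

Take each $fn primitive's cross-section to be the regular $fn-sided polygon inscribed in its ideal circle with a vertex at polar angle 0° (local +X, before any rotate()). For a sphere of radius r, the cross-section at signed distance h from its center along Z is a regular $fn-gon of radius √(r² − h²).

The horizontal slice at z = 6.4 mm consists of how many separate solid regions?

2

At z = 6.4 mm: the cube (footprint 4×22.5) is included at this height; the r=7.5 sphere at (-2, 15.5) slices to a regular 32-gon of circumradius 7.035 (√(r²−h²) with h=2.6 from center); Taking the first minus the rest: starting from the 4×22.5 cube, the r=7.5 sphere at (-2, 15.5) partially overlaps it — only the 44.61 mm² overlap (of its 154.48 mm²) is removed, clipping the outline — 2 connected regions. The result has 2 disconnected regions.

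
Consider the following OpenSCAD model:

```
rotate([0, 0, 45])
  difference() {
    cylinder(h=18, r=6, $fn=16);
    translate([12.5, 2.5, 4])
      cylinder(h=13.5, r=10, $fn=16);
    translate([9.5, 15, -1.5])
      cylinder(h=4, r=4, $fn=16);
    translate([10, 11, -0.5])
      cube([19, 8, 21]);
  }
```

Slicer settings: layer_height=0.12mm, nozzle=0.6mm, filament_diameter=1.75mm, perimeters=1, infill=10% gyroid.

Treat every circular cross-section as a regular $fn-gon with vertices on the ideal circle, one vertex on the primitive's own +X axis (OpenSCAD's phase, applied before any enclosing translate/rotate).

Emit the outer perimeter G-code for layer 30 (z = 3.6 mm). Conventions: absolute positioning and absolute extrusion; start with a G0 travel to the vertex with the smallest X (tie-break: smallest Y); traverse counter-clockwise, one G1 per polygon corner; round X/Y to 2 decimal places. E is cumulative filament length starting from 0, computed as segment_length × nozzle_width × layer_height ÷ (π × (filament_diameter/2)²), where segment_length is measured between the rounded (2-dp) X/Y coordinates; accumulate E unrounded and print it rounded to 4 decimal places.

G0 X-6.00 Y0.00 Z3.60
G1 X-5.54 Y-2.30 E0.0702
G1 X-4.24 Y-4.24 E0.1401
G1 X-2.30 Y-5.54 E0.2100
G1 X0.00 Y-6.00 E0.2802
G1 X2.30 Y-5.54 E0.3504
G1 X4.24 Y-4.24 E0.4204
G1 X5.54 Y-2.30 E0.4903
G1 X6.00 Y0.00 E0.5605
G1 X5.54 Y2.30 E0.6307
G1 X4.24 Y4.24 E0.7006
G1 X2.30 Y5.54 E0.7705
G1 X0.00 Y6.00 E0.8407
G1 X-2.30 Y5.54 E0.9109
G1 X-4.24 Y4.24 E0.9808
G1 X-5.54 Y2.30 E1.0507
G1 X-6.00 Y0.00 E1.1209

At z = 3.6 mm: the r=6 cylinder contributes a regular 16-gon of circumradius 6; the cylinder at (12.5, 2.5) is absent (z outside [4, 17.5]); the cylinder at (9.5, 15) does not reach this height (z outside [-1.5, 2.5]); the 19×8 cube at (10, 11) contributes its full rectangle; Taking the first minus the rest: starting from the r=6 cylinder, the 19×8 cube at (10, 11) misses the remaining region (no effect) — 1 connected region; (rotated 45° about Z; rotation is an isometry so areas/perimeters/island counts are preserved). The outline is a single polygon with 16 vertices. Extrusion per mm of travel: 0.6 × 0.12 / (π × 0.875²) = 0.029934. Accumulating E over each segment gives final E = 1.1209.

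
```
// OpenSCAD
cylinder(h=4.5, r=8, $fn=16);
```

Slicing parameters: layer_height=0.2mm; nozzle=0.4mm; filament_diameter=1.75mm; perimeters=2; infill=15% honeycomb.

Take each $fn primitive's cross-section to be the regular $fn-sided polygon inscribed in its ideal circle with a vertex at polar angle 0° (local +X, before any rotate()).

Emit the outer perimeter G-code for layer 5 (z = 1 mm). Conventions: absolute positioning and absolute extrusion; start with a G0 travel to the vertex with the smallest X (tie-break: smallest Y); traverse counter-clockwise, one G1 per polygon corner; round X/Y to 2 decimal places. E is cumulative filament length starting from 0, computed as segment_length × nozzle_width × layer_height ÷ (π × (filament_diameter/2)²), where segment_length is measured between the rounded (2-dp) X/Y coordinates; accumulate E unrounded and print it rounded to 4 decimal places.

G0 X-8.00 Y0.00 Z1.00
G1 X-7.39 Y-3.06 E0.1038
G1 X-5.66 Y-5.66 E0.2076
G1 X-3.06 Y-7.39 E0.3115
G1 X0.00 Y-8.00 E0.4153
G1 X3.06 Y-7.39 E0.5191
G1 X5.66 Y-5.66 E0.6229
G1 X7.39 Y-3.06 E0.7268
G1 X8.00 Y0.00 E0.8306
G1 X7.39 Y3.06 E0.9344
G1 X5.66 Y5.66 E1.0382
G1 X3.06 Y7.39 E1.1421
G1 X0.00 Y8.00 E1.2459
G1 X-3.06 Y7.39 E1.3497
G1 X-5.66 Y5.66 E1.4535
G1 X-7.39 Y3.06 E1.5574
G1 X-8.00 Y0.00 E1.6612

At z = 1 mm: the r=8 cylinder gives a regular 16-gon of circumradius 8 (constant along its height). The outline is a single polygon with 16 vertices. Extrusion per mm of travel: 0.4 × 0.2 / (π × 0.875²) = 0.033260. Accumulating E over each segment gives final E = 1.6612.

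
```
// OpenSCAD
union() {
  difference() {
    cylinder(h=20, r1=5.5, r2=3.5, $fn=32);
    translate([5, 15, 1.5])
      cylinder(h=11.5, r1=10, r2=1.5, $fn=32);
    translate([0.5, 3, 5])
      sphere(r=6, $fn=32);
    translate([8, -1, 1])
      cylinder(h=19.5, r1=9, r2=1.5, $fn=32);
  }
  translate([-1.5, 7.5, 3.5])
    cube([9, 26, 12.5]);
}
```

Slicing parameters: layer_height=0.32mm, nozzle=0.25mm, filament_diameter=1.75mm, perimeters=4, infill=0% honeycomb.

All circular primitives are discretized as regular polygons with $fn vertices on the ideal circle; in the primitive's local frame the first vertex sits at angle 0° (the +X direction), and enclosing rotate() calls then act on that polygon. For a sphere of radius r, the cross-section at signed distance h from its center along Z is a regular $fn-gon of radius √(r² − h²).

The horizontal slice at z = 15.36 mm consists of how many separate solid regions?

At z = 15.36 mm: the cone contributes a regular 32-gon of circumradius 3.964 (interpolated between r1=5.5 and r2=3.5 at t=0.768); the cone at (5, 15) is absent (z outside [1.5, 13]); the sphere at (0.5, 3) is absent (|z−center|=10.360 > r=6); the cone at (8, -1): at t=0.736 of its height the radius interpolates to r₁+(r₂−r₁)t = 3.477, giving a regular 32-gon of that circumradius; Subtracting the remaining from the first: starting from the cone, the cone at (8, -1) misses the remaining region (no effect) — 1 connected region; the cube at (-1.5, 7.5) is present — its section is the full 9×26 rectangle; Combining (union): the 2 present regions are separate (no shared area or edge), so areas and boundary lengths simply add and each stays a separate island — 2 connected regions. The result has 2 disconnected regions.

2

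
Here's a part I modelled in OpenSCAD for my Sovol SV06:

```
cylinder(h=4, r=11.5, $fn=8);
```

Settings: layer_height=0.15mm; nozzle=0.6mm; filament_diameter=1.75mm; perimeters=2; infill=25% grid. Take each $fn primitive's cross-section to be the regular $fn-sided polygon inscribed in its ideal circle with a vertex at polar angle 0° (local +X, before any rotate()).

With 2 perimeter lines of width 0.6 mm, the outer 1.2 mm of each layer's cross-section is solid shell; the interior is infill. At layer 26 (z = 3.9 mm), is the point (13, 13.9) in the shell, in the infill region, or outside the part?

outside

At z = 3.9 mm: the cylinder: section is a regular 8-gon, circumradius r=11.5. Overall, the cross-section is a single solid region. The nearest boundary edge runs (11.50, 0.00)→(8.13, 8.13); distance from the point to it = 7.55 mm. The point is not inside any of the regions above, so it lies outside the cross-section (7.55 mm from the nearest boundary).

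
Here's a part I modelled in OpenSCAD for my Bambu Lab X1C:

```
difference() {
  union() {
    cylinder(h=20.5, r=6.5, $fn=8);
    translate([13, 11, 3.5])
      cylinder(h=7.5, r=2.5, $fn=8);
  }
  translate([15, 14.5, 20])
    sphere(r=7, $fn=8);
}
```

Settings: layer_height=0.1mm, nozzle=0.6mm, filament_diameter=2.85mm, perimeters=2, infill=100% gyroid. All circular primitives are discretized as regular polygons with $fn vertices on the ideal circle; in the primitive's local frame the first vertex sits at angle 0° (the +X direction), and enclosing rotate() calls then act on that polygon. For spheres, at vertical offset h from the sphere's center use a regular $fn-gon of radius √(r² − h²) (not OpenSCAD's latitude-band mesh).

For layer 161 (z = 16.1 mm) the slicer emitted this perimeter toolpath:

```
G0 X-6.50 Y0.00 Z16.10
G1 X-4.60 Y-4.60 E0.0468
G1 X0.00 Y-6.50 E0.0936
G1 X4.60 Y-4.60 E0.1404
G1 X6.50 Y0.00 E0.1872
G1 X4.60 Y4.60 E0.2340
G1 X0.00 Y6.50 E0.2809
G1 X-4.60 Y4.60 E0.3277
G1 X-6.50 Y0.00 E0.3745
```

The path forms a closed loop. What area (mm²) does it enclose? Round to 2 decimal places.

Apply the shoelace formula to the sequence of (X, Y) vertices; enclosed area = 119.60 mm².

119.60 mm²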